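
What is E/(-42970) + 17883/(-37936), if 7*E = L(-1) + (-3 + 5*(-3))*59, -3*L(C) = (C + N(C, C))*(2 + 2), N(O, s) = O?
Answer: -1144037293/2445164880 ≈ -0.46788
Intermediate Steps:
L(C) = -8*C/3 (L(C) = -(C + C)*(2 + 2)/3 = -2*C*4/3 = -8*C/3)
E = -454/3 (E = (-8/3*(-1) + (-3 + 5*(-3))*59)/7 = (8/3 + (-3 - 15)*59)/7 = (8/3 - 18*59)/7 = (8/3 - 1062)/7 = (1/7)*(-3178/3) = -454/3 ≈ -151.33)
E/(-42970) + 17883/(-37936) = -454/3/(-42970) + 17883/(-37936) = -454/3*(-1/42970) + 17883*(-1/37936) = 227/64455 - 17883/37936 = -1144037293/2445164880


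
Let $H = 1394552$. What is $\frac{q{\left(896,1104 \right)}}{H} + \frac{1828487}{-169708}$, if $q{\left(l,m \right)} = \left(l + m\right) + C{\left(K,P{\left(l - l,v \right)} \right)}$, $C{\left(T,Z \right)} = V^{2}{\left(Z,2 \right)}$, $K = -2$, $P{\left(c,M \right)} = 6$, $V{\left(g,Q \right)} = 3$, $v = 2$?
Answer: $- \frac{21979131547}{2040229576} \approx -10.773$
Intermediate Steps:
$C{\left(T,Z \right)} = 9$ ($C{\left(T,Z \right)} = 3^{2} = 9$)
$q{\left(l,m \right)} = 9 + l + m$ ($q{\left(l,m \right)} = \left(l + m\right) + 9 = 9 + l + m$)
$\frac{q{\left(896,1104 \right)}}{H} + \frac{1828487}{-169708} = \frac{9 + 896 + 1104}{1394552} + \frac{1828487}{-169708} = 2009 \cdot \frac{1}{1394552} + 1828487 \left(- \frac{1}{169708}\right) = \frac{2009}{1394552} - \frac{1828487}{169708} = - \frac{21979131547}{2040229576}$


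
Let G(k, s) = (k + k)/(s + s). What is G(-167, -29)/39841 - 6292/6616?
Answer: -1817150679/1911013406 ≈ -0.95088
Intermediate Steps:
G(k, s) = k/s (G(k, s) = (2*k)/((2*s)) = (2*k)*(1/(2*s)) = k/s)
G(-167, -29)/39841 - 6292/6616 = -167/(-29)/39841 - 6292/6616 = -167*(-1/29)*(1/39841) - 6292*1/6616 = (167/29)*(1/39841) - 1573/1654 = 167/1155389 - 1573/1654 = -1817150679/1911013406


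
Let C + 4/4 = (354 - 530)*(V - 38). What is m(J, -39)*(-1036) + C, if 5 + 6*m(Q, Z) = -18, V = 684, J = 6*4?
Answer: -329177/3 ≈ -1.0973e+5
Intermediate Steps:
J = 24
m(Q, Z) = -23/6 (m(Q, Z) = -⅚ + (⅙)*(-18) = -⅚ - 3 = -23/6)
C = -113697 (C = -1 + (354 - 530)*(684 - 38) = -1 - 176*646 = -1 - 113696 = -113697)
m(J, -39)*(-1036) + C = -23/6*(-1036) - 113697 = 11914/3 - 113697 = -329177/3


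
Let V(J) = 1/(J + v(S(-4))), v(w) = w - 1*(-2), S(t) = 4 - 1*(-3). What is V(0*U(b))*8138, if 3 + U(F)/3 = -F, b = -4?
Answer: 8138/9 ≈ 904.22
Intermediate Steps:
U(F) = -9 - 3*F (U(F) = -9 + 3*(-F) = -9 - 3*F)
S(t) = 7 (S(t) = 4 + 3 = 7)
v(w) = 2 + w (v(w) = w + 2 = 2 + w)
V(J) = 1/(9 + J) (V(J) = 1/(J + (2 + 7)) = 1/(J + 9) = 1/(9 + J))
V(0*U(b))*8138 = 8138/(9 + 0*(-9 - 3*(-4))) = 8138/(9 + 0*(-9 + 12)) = 8138/(9 + 0*3) = 8138/(9 + 0) = 8138/9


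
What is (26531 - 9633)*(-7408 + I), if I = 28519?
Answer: 356733678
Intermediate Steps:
(26531 - 9633)*(-7408 + I) = (26531 - 9633)*(-7408 + 28519) = 16898*21111 = 356733678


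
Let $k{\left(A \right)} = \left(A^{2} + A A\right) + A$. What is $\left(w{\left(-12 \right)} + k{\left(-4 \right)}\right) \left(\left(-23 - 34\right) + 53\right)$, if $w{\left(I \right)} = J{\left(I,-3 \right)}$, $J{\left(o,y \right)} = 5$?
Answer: $-132$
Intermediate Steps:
$k{\left(A \right)} = A + 2 A^{2}$ ($k{\left(A \right)} = \left(A^{2} + A^{2}\right) + A = 2 A^{2} + A = A + 2 A^{2}$)
$w{\left(I \right)} = 5$
$\left(w{\left(-12 \right)} + k{\left(-4 \right)}\right) \left(\left(-23 - 34\right) + 53\right) = \left(5 - 4 \left(1 + 2 \left(-4\right)\right)\right) \left(\left(-23 - 34\right) + 53\right) = \left(5 - 4 \left(1 - 8\right)\right) \left(-57 + 53\right) = \left(5 - -28\right) \left(-4\right) = \left(5 + 28\right) \left(-4\right) = 33 \left(-4\right) = -132$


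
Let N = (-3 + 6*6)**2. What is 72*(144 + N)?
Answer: 88776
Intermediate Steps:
N = 1089 (N = (-3 + 36)**2 = 33**2 = 1089)
72*(144 + N) = 72*(144 + 1089) = 72*1233 = 88776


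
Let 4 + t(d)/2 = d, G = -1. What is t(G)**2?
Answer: 100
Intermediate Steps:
t(d) = -8 + 2*d
t(G)**2 = (-8 + 2*(-1))**2 = (-8 - 2)**2 = (-10)**2 = 100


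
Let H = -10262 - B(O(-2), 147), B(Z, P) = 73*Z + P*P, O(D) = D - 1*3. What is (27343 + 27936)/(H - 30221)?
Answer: -55279/61727 ≈ -0.89554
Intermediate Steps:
O(D) = -3 + D (O(D) = D - 3 = -3 + D)
B(Z, P) = P² + 73*Z (B(Z, P) = 73*Z + P² = P² + 73*Z)
H = -31506 (H = -10262 - (147² + 73*(-3 - 2)) = -10262 - (21609 + 73*(-5)) = -10262 - (21609 - 365) = -10262 - 1*21244 = -10262 - 21244 = -31506)
(27343 + 27936)/(H - 30221) = (27343 + 27936)/(-31506 - 30221) = 55279/(-61727) = 55279*(-1/61727) = -55279/61727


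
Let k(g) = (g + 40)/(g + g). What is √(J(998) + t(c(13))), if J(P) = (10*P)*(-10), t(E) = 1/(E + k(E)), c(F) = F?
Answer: 11*I*√126095154/391 ≈ 315.91*I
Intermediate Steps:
k(g) = (40 + g)/(2*g) (k(g) = (40 + g)/((2*g)) = (40 + g)*(1/(2*g)) = (40 + g)/(2*g))
t(E) = 1/(E + (40 + E)/(2*E))
J(P) = -100*P
√(J(998) + t(c(13))) = √(-100*998 + 2*13/(40 + 13 + 2*13²)) = √(-99800 + 2*13/(40 + 13 + 2*169)) = √(-99800 + 2*13/(40 + 13 + 338)) = √(-99800 + 2*13/391) = √(-99800 + 2*13*(1/391)) = √(-99800 + 26/391) = √(-39021774/391) = 11*I*√126095154/391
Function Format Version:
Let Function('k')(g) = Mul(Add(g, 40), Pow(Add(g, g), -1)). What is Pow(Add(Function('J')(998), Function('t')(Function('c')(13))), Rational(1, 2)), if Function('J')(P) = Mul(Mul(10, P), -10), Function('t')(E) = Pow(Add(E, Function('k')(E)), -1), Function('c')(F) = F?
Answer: Mul(Rational(11, 391), I, Pow(126095154, Rational(1, 2))) ≈ Mul(315.91, I)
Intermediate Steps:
Function('k')(g) = Mul(Rational(1, 2), Pow(g, -1), Add(40, g)) (Function('k')(g) = Mul(Add(40, g), Pow(Mul(2, g), -1)) = Mul(Add(40, g), Mul(Rational(1, 2), Pow(g, -1))) = Mul(Rational(1, 2), Pow(g, -1), Add(40, g)))
Function('t')(E) = Pow(Add(E, Mul(Rational(1, 2), Pow(E, -1), Add(40, E))), -1)
Function('J')(P) = Mul(-100, P)
Pow(Add(Function('J')(998), Function('t')(Function('c')(13))), Rational(1, 2)) = Pow(Add(Mul(-100, 998), Mul(2, 13, Pow(Add(40, 13, Mul(2, Pow(13, 2))), -1))), Rational(1, 2)) = Pow(Add(-99800, Mul(2, 13, Pow(Add(40, 13, Mul(2, 169)), -1))), Rational(1, 2)) = Pow(Add(-99800, Mul(2, 13, Pow(Add(40, 13, 338), -1))), Rational(1, 2)) = Pow(Add(-99800, Mul(2, 13, Pow(391, -1))), Rational(1, 2)) = Pow(Add(-99800, Mul(2, 13, Rational(1, 391))), Rational(1, 2)) = Pow(Add(-99800, Rational(26, 391)), Rational(1, 2)) = Pow(Rational(-39021774, 391), Rational(1, 2)) = Mul(Rational(11, 391), I, Pow(126095154, Rational(1, 2)))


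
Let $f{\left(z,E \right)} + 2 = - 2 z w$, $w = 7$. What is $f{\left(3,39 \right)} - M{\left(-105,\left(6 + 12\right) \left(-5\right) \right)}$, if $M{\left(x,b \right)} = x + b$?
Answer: $151$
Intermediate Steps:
$f{\left(z,E \right)} = -2 - 14 z$ ($f{\left(z,E \right)} = -2 + - 2 z 7 = -2 - 14 z$)
$M{\left(x,b \right)} = b + x$
$f{\left(3,39 \right)} - M{\left(-105,\left(6 + 12\right) \left(-5\right) \right)} = \left(-2 - 42\right) - \left(\left(6 + 12\right) \left(-5\right) - 105\right) = \left(-2 - 42\right) - \left(18 \left(-5\right) - 105\right) = -44 - \left(-90 - 105\right) = -44 - -195 = -44 + 195 = 151$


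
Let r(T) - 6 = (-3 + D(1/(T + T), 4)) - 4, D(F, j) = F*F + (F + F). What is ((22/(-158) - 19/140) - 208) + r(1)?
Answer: -575189/2765 ≈ -208.02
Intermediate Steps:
D(F, j) = F² + 2*F
r(T) = -1 + (2 + 1/(2*T))/(2*T) (r(T) = 6 + ((-3 + (2 + 1/(T + T))/(T + T)) - 4) = 6 + ((-3 + (2 + 1/(2*T))/((2*T))) - 4) = 6 + ((-3 + (1/(2*T))*(2 + 1/(2*T))) - 4) = 6 + ((-3 + (2 + 1/(2*T))/(2*T)) - 4) = 6 + (-7 + (2 + 1/(2*T))/(2*T)) = -1 + (2 + 1/(2*T))/(2*T))
((22/(-158) - 19/140) - 208) + r(1) = ((22/(-158) - 19/140) - 208) + (¼ + 1 - 1*1²)/1² = ((22*(-1/158) - 19*1/140) - 208) + 1*(¼ + 1 - 1*1) = ((-11/79 - 19/140) - 208) + 1*(¼ + 1 - 1) = (-3041/11060 - 208) + 1*(¼) = -2303521/11060 + ¼ = -575189/2765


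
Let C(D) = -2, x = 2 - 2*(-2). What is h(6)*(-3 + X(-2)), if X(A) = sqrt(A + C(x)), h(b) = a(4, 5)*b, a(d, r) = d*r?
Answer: -360 + 240*I ≈ -360.0 + 240.0*I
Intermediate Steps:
h(b) = 20*b (h(b) = (4*5)*b = 20*b)
x = 6 (x = 2 + 4 = 6)
X(A) = sqrt(-2 + A) (X(A) = sqrt(A - 2) = sqrt(-2 + A))
h(6)*(-3 + X(-2)) = (20*6)*(-3 + sqrt(-2 - 2)) = 120*(-3 + sqrt(-4)) = 120*(-3 + 2*I) = -360 + 240*I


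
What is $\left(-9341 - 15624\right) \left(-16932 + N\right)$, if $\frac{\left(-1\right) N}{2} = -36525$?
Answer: $-1400985870$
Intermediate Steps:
$N = 73050$ ($N = \left(-2\right) \left(-36525\right) = 73050$)
$\left(-9341 - 15624\right) \left(-16932 + N\right) = \left(-9341 - 15624\right) \left(-16932 + 73050\right) = \left(-24965\right) 56118 = -1400985870$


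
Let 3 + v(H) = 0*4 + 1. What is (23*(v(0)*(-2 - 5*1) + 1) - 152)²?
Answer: 37249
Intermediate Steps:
v(H) = -2 (v(H) = -3 + (0*4 + 1) = -3 + (0 + 1) = -3 + 1 = -2)
(23*(v(0)*(-2 - 5*1) + 1) - 152)² = (23*(-2*(-2 - 5*1) + 1) - 152)² = (23*(-2*(-2 - 5) + 1) - 152)² = (23*(-2*(-7) + 1) - 152)² = (23*(14 + 1) - 152)² = (23*15 - 152)² = (345 - 152)² = 193² = 37249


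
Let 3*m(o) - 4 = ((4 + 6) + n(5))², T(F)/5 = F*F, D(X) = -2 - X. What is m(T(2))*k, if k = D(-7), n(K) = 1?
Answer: 625/3 ≈ 208.33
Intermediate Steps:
T(F) = 5*F² (T(F) = 5*(F*F) = 5*F²)
k = 5 (k = -2 - 1*(-7) = -2 + 7 = 5)
m(o) = 125/3 (m(o) = 4/3 + ((4 + 6) + 1)²/3 = 4/3 + (10 + 1)²/3 = 4/3 + (⅓)*11² = 4/3 + (⅓)*121 = 4/3 + 121/3 = 125/3)
m(T(2))*k = (125/3)*5 = 625/3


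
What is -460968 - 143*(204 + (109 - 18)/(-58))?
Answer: -28415107/58 ≈ -4.8992e+5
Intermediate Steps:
-460968 - 143*(204 + (109 - 18)/(-58)) = -460968 - 143*(204 + 91*(-1/58)) = -460968 - 143*(204 - 91/58) = -460968 - 143*11741/58 = -460968 - 1*1678963/58 = -460968 - 1678963/58 = -28415107/58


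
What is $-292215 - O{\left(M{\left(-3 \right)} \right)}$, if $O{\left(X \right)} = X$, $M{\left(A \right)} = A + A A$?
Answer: $-292221$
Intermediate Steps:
$M{\left(A \right)} = A + A^{2}$
$-292215 - O{\left(M{\left(-3 \right)} \right)} = -292215 - - 3 \left(1 - 3\right) = -292215 - \left(-3\right) \left(-2\right) = -292215 - 6 = -292221$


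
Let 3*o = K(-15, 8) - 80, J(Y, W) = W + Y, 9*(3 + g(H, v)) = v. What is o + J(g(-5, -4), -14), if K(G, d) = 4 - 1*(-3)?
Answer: -376/9 ≈ -41.778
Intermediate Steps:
g(H, v) = -3 + v/9
K(G, d) = 7 (K(G, d) = 4 + 3 = 7)
o = -73/3 (o = (7 - 80)/3 = (⅓)*(-73) = -73/3 ≈ -24.333)
o + J(g(-5, -4), -14) = -73/3 + (-14 + (-3 + (⅑)*(-4))) = -73/3 + (-14 + (-3 - 4/9)) = -73/3 + (-14 - 31/9) = -73/3 - 157/9 = -376/9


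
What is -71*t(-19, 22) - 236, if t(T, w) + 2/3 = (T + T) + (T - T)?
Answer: 7528/3 ≈ 2509.3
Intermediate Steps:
t(T, w) = -⅔ + 2*T (t(T, w) = -⅔ + ((T + T) + (T - T)) = -⅔ + (2*T + 0) = -⅔ + 2*T)
-71*t(-19, 22) - 236 = -71*(-⅔ + 2*(-19)) - 236 = -71*(-⅔ - 38) - 236 = -71*(-116/3) - 236 = 8236/3 - 236 = 7528/3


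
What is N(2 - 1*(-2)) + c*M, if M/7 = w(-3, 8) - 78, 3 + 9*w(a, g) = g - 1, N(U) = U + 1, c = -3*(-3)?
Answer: -4881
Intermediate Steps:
c = 9
N(U) = 1 + U
w(a, g) = -4/9 + g/9 (w(a, g) = -⅓ + (g - 1)/9 = -⅓ + (-1 + g)/9 = -⅓ + (-⅑ + g/9) = -4/9 + g/9)
M = -4886/9 (M = 7*((-4/9 + (⅑)*8) - 78) = 7*((-4/9 + 8/9) - 78) = 7*(4/9 - 78) = 7*(-698/9) = -4886/9 ≈ -542.89)
N(2 - 1*(-2)) + c*M = (1 + (2 - 1*(-2))) + 9*(-4886/9) = (1 + (2 + 2)) - 4886 = (1 + 4) - 4886 = 5 - 4886 = -4881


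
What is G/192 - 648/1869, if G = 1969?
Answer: 1185215/119616 ≈ 9.9085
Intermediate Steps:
G/192 - 648/1869 = 1969/192 - 648/1869 = 1969*(1/192) - 648*1/1869 = 1969/192 - 216/623 = 1185215/119616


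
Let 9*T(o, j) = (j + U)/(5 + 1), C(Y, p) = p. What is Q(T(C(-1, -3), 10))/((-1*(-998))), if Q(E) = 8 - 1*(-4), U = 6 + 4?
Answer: 6/499 ≈ 0.012024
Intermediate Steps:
U = 10
T(o, j) = 5/27 + j/54 (T(o, j) = ((j + 10)/(5 + 1))/9 = ((10 + j)/6)/9 = ((10 + j)*(1/6))/9 = (5/3 + j/6)/9 = 5/27 + j/54)
Q(E) = 12 (Q(E) = 8 + 4 = 12)
Q(T(C(-1, -3), 10))/((-1*(-998))) = 12/((-1*(-998))) = 12/998 = 12*(1/998) = 6/499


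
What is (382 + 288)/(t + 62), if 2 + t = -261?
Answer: -10/3 ≈ -3.3333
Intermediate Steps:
t = -263 (t = -2 - 261 = -263)
(382 + 288)/(t + 62) = (382 + 288)/(-263 + 62) = 670/(-201) = 670*(-1/201) = -10/3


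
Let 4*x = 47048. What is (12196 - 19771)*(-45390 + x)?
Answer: 254732100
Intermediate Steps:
x = 11762 (x = (¼)*47048 = 11762)
(12196 - 19771)*(-45390 + x) = (12196 - 19771)*(-45390 + 11762) = -7575*(-33628) = 254732100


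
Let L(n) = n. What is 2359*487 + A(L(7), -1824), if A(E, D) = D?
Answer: 1147009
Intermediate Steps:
2359*487 + A(L(7), -1824) = 2359*487 - 1824 = 1148833 - 1824 = 1147009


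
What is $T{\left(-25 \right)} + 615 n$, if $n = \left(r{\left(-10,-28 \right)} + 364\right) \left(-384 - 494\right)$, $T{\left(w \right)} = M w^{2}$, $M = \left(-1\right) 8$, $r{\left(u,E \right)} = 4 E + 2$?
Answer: $-137157380$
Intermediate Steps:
$r{\left(u,E \right)} = 2 + 4 E$
$M = -8$
$T{\left(w \right)} = - 8 w^{2}$
$n = -223012$ ($n = \left(\left(2 + 4 \left(-28\right)\right) + 364\right) \left(-384 - 494\right) = \left(\left(2 - 112\right) + 364\right) \left(-878\right) = \left(-110 + 364\right) \left(-878\right) = 254 \left(-878\right) = -223012$)
$T{\left(-25 \right)} + 615 n = - 8 \left(-25\right)^{2} + 615 \left(-223012\right) = \left(-8\right) 625 - 137152380 = -5000 - 137152380 = -137157380$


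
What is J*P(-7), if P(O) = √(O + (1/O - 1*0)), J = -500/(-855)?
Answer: 500*I*√14/1197 ≈ 1.5629*I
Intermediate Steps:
J = 100/171 (J = -500*(-1/855) = 100/171 ≈ 0.58479)
P(O) = √(O + 1/O) (P(O) = √(O + (1/O + 0)) = √(O + 1/O))
J*P(-7) = 100*√(-7 + 1/(-7))/171 = 100*√(-7 - ⅐)/171 = 100*√(-50/7)/171 = 100*(5*I*√14/7)/171 = 500*I*√14/1197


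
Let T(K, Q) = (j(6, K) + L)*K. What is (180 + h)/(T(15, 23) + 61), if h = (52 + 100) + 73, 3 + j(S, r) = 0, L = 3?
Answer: 405/61 ≈ 6.6393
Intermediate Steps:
j(S, r) = -3 (j(S, r) = -3 + 0 = -3)
h = 225 (h = 152 + 73 = 225)
T(K, Q) = 0 (T(K, Q) = (-3 + 3)*K = 0*K = 0)
(180 + h)/(T(15, 23) + 61) = (180 + 225)/(0 + 61) = 405/61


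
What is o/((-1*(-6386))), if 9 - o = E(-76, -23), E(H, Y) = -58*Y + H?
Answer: -1249/6386 ≈ -0.19558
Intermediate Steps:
E(H, Y) = H - 58*Y
o = -1249 (o = 9 - (-76 - 58*(-23)) = 9 - (-76 + 1334) = 9 - 1*1258 = 9 - 1258 = -1249)
o/((-1*(-6386))) = -1249/((-1*(-6386))) = -1249/6386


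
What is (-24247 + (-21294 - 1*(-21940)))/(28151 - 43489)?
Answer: 23601/15338 ≈ 1.5387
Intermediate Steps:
(-24247 + (-21294 - 1*(-21940)))/(28151 - 43489) = (-24247 + (-21294 + 21940))/(-15338) = (-24247 + 646)*(-1/15338) = -23601*(-1/15338) = 23601/15338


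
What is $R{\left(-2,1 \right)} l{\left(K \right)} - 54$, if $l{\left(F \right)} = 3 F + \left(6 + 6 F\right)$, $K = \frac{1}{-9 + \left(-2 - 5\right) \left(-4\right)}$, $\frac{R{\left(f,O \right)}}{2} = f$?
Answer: $- \frac{1518}{19} \approx -79.895$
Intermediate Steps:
$R{\left(f,O \right)} = 2 f$
$K = \frac{1}{19}$ ($K = \frac{1}{-9 - -28} = \frac{1}{-9 + 28} = \frac{1}{19} \approx 0.052632$)
$l{\left(F \right)} = 6 + 9 F$
$R{\left(-2,1 \right)} l{\left(K \right)} - 54 = 2 \left(-2\right) \left(6 + 9 \cdot \frac{1}{19}\right) - 54 = - 4 \left(6 + \frac{9}{19}\right) - 54 = \left(-4\right) \frac{123}{19} - 54 = - \frac{492}{19} - 54 = - \frac{1518}{19}$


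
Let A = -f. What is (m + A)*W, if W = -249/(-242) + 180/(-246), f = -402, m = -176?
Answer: 333237/4961 ≈ 67.171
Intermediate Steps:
A = 402 (A = -1*(-402) = 402)
W = 2949/9922 (W = -249*(-1/242) + 180*(-1/246) = 249/242 - 30/41 = 2949/9922 ≈ 0.29722)
(m + A)*W = (-176 + 402)*(2949/9922) = 226*(2949/9922) = 333237/4961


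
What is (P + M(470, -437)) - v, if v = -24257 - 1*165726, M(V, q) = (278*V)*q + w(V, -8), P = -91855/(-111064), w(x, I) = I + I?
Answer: -6320480332137/111064 ≈ -5.6908e+7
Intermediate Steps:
w(x, I) = 2*I
P = 91855/111064 (P = -91855*(-1/111064) = 91855/111064 ≈ 0.82705)
M(V, q) = -16 + 278*V*q (M(V, q) = (278*V)*q + 2*(-8) = 278*V*q - 16 = -16 + 278*V*q)
v = -189983 (v = -24257 - 165726 = -189983)
(P + M(470, -437)) - v = (91855/111064 + (-16 + 278*470*(-437))) - 1*(-189983) = (91855/111064 + (-16 - 57098420)) + 189983 = (91855/111064 - 57098436) + 189983 = -6341580604049/111064 + 189983 = -6320480332137/111064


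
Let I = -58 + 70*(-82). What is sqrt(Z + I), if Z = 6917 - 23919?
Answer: 20*I*sqrt(57) ≈ 151.0*I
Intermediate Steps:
Z = -17002
I = -5798 (I = -58 - 5740 = -5798)
sqrt(Z + I) = sqrt(-17002 - 5798) = sqrt(-22800) = 20*I*sqrt(57)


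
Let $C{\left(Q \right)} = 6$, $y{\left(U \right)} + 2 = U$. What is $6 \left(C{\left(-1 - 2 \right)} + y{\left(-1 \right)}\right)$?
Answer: $18$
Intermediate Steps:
$y{\left(U \right)} = -2 + U$
$6 \left(C{\left(-1 - 2 \right)} + y{\left(-1 \right)}\right) = 6 \left(6 - 3\right) = 6 \cdot 3 = 18$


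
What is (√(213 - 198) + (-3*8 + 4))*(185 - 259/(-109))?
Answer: -408480/109 + 20424*√15/109 ≈ -3021.8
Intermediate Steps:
(√(213 - 198) + (-3*8 + 4))*(185 - 259/(-109)) = (√15 + (-24 + 4))*(185 - 259*(-1/109)) = (√15 - 20)*(185 + 259/109) = (-20 + √15)*(20424/109) = -408480/109 + 20424*√15/109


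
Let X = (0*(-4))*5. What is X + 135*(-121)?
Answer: -16335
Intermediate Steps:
X = 0 (X = 0*5 = 0)
X + 135*(-121) = 0 + 135*(-121) = 0 - 16335 = -16335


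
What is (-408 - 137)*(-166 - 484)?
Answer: 354250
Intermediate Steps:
(-408 - 137)*(-166 - 484) = -545*(-650) = 354250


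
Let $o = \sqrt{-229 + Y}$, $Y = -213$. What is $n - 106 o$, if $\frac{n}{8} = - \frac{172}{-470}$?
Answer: $\frac{688}{235} - 106 i \sqrt{442} \approx 2.9277 - 2228.5 i$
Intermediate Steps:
$n = \frac{688}{235}$ ($n = 8 \left(- \frac{172}{-470}\right) = 8 \left(\left(-172\right) \left(- \frac{1}{470}\right)\right) = 8 \cdot \frac{86}{235} = \frac{688}{235} \approx 2.9277$)
$o = i \sqrt{442}$ ($o = \sqrt{-229 - 213} = \sqrt{-442} = i \sqrt{442} \approx 21.024 i$)
$n - 106 o = \frac{688}{235} - 106 i \sqrt{442}$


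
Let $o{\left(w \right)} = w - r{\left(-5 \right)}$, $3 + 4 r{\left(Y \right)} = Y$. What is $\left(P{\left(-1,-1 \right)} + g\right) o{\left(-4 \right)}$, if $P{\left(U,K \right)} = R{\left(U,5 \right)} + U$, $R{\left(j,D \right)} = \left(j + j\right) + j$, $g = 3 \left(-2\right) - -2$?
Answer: $16$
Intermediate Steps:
$r{\left(Y \right)} = - \frac{3}{4} + \frac{Y}{4}$
$g = -4$ ($g = -6 + 2 = -4$)
$o{\left(w \right)} = 2 + w$ ($o{\left(w \right)} = w - \left(- \frac{3}{4} + \frac{1}{4} \left(-5\right)\right) = w - \left(- \frac{3}{4} - \frac{5}{4}\right) = w - -2 = w + 2 = 2 + w$)
$R{\left(j,D \right)} = 3 j$ ($R{\left(j,D \right)} = 2 j + j = 3 j$)
$P{\left(U,K \right)} = 4 U$ ($P{\left(U,K \right)} = 3 U + U = 4 U$)
$\left(P{\left(-1,-1 \right)} + g\right) o{\left(-4 \right)} = \left(4 \left(-1\right) - 4\right) \left(2 - 4\right) = \left(-4 - 4\right) \left(-2\right) = \left(-8\right) \left(-2\right) = 16$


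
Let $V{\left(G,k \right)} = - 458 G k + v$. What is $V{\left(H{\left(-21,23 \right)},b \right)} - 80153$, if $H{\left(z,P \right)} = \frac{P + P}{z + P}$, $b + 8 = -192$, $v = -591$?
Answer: $2026056$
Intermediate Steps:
$b = -200$ ($b = -8 - 192 = -200$)
$H{\left(z,P \right)} = \frac{2 P}{P + z}$
$V{\left(G,k \right)} = -591 - 458 G k$ ($V{\left(G,k \right)} = - 458 G k - 591 = -591 - 458 G k$)
$V{\left(H{\left(-21,23 \right)},b \right)} - 80153 = \left(-591 - 458 \cdot 2 \cdot 23 \frac{1}{23 - 21} \left(-200\right)\right) - 80153 = \left(-591 - 458 \cdot 2 \cdot 23 \cdot \frac{1}{2} \left(-200\right)\right) - 80153 = \left(-591 - 10534 \left(-200\right)\right) - 80153 = \left(-591 + 2106800\right) - 80153 = 2106209 - 80153 = 2026056$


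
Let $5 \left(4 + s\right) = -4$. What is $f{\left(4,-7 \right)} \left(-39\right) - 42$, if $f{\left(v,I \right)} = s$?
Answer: $\frac{726}{5} \approx 145.2$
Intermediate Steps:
$s = - \frac{24}{5}$ ($s = -4 + \frac{1}{5} \left(-4\right) = -4 - \frac{4}{5} = - \frac{24}{5} \approx -4.8$)
$f{\left(v,I \right)} = - \frac{24}{5}$
$f{\left(4,-7 \right)} \left(-39\right) - 42 = \left(- \frac{24}{5}\right) \left(-39\right) - 42 = \frac{936}{5} - 42 = \frac{726}{5}$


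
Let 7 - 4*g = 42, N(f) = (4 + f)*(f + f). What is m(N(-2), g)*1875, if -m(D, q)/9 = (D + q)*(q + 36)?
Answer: 123238125/16 ≈ 7.7024e+6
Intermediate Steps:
N(f) = 2*f*(4 + f) (N(f) = (4 + f)*(2*f) = 2*f*(4 + f))
g = -35/4 (g = 7/4 - ¼*42 = 7/4 - 21/2 = -35/4 ≈ -8.7500)
m(D, q) = -9*(36 + q)*(D + q) (m(D, q) = -9*(D + q)*(q + 36) = -9*(D + q)*(36 + q) = -9*(36 + q)*(D + q))
m(N(-2), g)*1875 = (-648*(-2)*(4 - 2) - 324*(-35/4) - 9*(-35/4)² - 9*2*(-2)*(4 - 2)*(-35/4))*1875 = (-648*(-2)*2 + 2835 - 9*1225/16 - 9*2*(-2)*2*(-35/4))*1875 = (-324*(-8) + 2835 - 11025/16 - 9*(-8)*(-35/4))*1875 = (2592 + 2835 - 11025/16 - 630)*1875 = (65727/16)*1875 = 123238125/16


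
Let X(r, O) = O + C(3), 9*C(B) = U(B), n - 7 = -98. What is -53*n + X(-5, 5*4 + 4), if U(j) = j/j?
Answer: 43624/9 ≈ 4847.1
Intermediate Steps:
n = -91 (n = 7 - 98 = -91)
U(j) = 1
C(B) = ⅑ (C(B) = (⅑)*1 = ⅑)
X(r, O) = ⅑ + O (X(r, O) = O + ⅑ = ⅑ + O)
-53*n + X(-5, 5*4 + 4) = -53*(-91) + (⅑ + (5*4 + 4)) = 4823 + (⅑ + (20 + 4)) = 4823 + (⅑ + 24) = 4823 + 217/9 = 43624/9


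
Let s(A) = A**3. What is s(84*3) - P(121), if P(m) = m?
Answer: 16002887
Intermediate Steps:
s(84*3) - P(121) = (84*3)**3 - 1*121 = 252**3 - 121 = 16003008 - 121 = 16002887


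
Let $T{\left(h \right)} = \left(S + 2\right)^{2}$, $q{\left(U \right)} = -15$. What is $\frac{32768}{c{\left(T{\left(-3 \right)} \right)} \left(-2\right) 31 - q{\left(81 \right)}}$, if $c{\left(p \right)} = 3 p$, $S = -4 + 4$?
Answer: $- \frac{32768}{729} \approx -44.949$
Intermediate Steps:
$S = 0$
$T{\left(h \right)} = 4$ ($T{\left(h \right)} = \left(0 + 2\right)^{2} = 2^{2} = 4$)
$\frac{32768}{c{\left(T{\left(-3 \right)} \right)} \left(-2\right) 31 - q{\left(81 \right)}} = \frac{32768}{3 \cdot 4 \left(-2\right) 31 - -15} = \frac{32768}{12 \left(-2\right) 31 + 15} = \frac{32768}{\left(-24\right) 31 + 15} = \frac{32768}{-744 + 15} = \frac{32768}{-729} = 32768 \left(- \frac{1}{729}\right) = - \frac{32768}{729}$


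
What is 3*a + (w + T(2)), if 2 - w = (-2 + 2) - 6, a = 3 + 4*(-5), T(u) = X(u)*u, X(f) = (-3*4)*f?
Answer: -91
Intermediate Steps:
X(f) = -12*f
T(u) = -12*u**2 (T(u) = (-12*u)*u = -12*u**2)
a = -17 (a = 3 - 20 = -17)
w = 8 (w = 2 - ((-2 + 2) - 6) = 2 - (0 - 6) = 2 - 1*(-6) = 2 + 6 = 8)
3*a + (w + T(2)) = 3*(-17) + (8 - 12*2**2) = -51 + (8 - 12*4) = -51 + (8 - 48) = -51 - 40 = -91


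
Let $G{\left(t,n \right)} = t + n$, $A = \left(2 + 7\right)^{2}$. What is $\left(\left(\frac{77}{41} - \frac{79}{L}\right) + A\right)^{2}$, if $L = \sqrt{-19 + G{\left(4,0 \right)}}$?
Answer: $\frac{162704939}{25215} + \frac{536884 i \sqrt{15}}{615} \approx 6452.7 + 3381.0 i$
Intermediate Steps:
$A = 81$ ($A = 9^{2} = 81$)
$G{\left(t,n \right)} = n + t$
$L = i \sqrt{15}$ ($L = \sqrt{-19 + \left(0 + 4\right)} = \sqrt{-19 + 4} = \sqrt{-15} = i \sqrt{15} \approx 3.873 i$)
$\left(\left(\frac{77}{41} - \frac{79}{L}\right) + A\right)^{2} = \left(\left(\frac{77}{41} - \frac{79}{i \sqrt{15}}\right) + 81\right)^{2} = \left(\left(77 \cdot \frac{1}{41} - 79 \left(- \frac{i \sqrt{15}}{15}\right)\right) + 81\right)^{2} = \left(\left(\frac{77}{41} + \frac{79 i \sqrt{15}}{15}\right) + 81\right)^{2} = \left(\frac{3398}{41} + \frac{79 i \sqrt{15}}{15}\right)^{2}$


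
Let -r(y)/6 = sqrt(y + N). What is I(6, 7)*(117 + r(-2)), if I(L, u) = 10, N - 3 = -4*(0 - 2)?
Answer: 990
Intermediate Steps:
N = 11 (N = 3 - 4*(0 - 2) = 3 - 4*(-2) = 3 + 8 = 11)
r(y) = -6*sqrt(11 + y) (r(y) = -6*sqrt(y + 11) = -6*sqrt(11 + y))
I(6, 7)*(117 + r(-2)) = 10*(117 - 6*sqrt(11 - 2)) = 10*(117 - 6*sqrt(9)) = 10*(117 - 6*3) = 10*(117 - 18) = 10*99 = 990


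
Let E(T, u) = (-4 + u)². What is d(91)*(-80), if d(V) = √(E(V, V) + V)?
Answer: -160*√1915 ≈ -7001.7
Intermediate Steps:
d(V) = √(V + (-4 + V)²) (d(V) = √((-4 + V)² + V) = √(V + (-4 + V)²))
d(91)*(-80) = √(91 + (-4 + 91)²)*(-80) = √(91 + 87²)*(-80) = √(91 + 7569)*(-80) = √7660*(-80) = (2*√1915)*(-80) = -160*√1915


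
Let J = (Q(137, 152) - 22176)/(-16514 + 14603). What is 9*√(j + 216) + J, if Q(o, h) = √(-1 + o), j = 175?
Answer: 1056/91 + 9*√391 - 2*√34/1911 ≈ 189.56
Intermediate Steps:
J = 1056/91 - 2*√34/1911 (J = (√(-1 + 137) - 22176)/(-16514 + 14603) = (√136 - 22176)/(-1911) = (2*√34 - 22176)*(-1/1911) = (-22176 + 2*√34)*(-1/1911) = 1056/91 - 2*√34/1911 ≈ 11.598)
9*√(j + 216) + J = 9*√(175 + 216) + (1056/91 - 2*√34/1911) = 9*√391 + (1056/91 - 2*√34/1911) = 1056/91 + 9*√391 - 2*√34/1911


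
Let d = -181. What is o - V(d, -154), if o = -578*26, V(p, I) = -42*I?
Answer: -21496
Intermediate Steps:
o = -15028
o - V(d, -154) = -15028 - (-42)*(-154) = -15028 - 1*6468 = -15028 - 6468 = -21496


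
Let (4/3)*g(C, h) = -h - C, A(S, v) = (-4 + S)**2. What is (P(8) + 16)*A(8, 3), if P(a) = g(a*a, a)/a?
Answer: 148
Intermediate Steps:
g(C, h) = -3*C/4 - 3*h/4 (g(C, h) = 3*(-h - C)/4 = 3*(-C - h)/4 = -3*C/4 - 3*h/4)
P(a) = (-3*a/4 - 3*a**2/4)/a (P(a) = (-3*a*a/4 - 3*a/4)/a = (-3*a**2/4 - 3*a/4)/a = (-3*a/4 - 3*a**2/4)/a)
(P(8) + 16)*A(8, 3) = ((-3/4 - 3/4*8) + 16)*(-4 + 8)**2 = ((-3/4 - 6) + 16)*4**2 = (-27/4 + 16)*16 = (37/4)*16 = 148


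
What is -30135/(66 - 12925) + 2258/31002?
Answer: 68805778/28475337 ≈ 2.4163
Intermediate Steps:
-30135/(66 - 12925) + 2258/31002 = -30135/(-12859) + 2258*(1/31002) = -30135*(-1/12859) + 1129/15501 = 4305/1837 + 1129/15501 = 68805778/28475337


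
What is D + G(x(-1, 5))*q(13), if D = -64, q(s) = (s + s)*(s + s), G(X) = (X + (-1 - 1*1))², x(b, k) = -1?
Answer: 6020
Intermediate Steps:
G(X) = (-2 + X)² (G(X) = (X + (-1 - 1))² = (X - 2)² = (-2 + X)²)
q(s) = 4*s² (q(s) = (2*s)*(2*s) = 4*s²)
D + G(x(-1, 5))*q(13) = -64 + (-2 - 1)²*(4*13²) = -64 + (-3)²*(4*169) = -64 + 9*676 = -64 + 6084 = 6020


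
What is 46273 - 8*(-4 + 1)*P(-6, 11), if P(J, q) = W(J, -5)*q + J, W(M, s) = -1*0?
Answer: 46129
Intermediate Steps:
W(M, s) = 0
P(J, q) = J (P(J, q) = 0*q + J = 0 + J = J)
46273 - 8*(-4 + 1)*P(-6, 11) = 46273 - 8*(-4 + 1)*(-6) = 46273 - 8*(-3)*(-6) = 46273 - (-24)*(-6) = 46273 - 1*144 = 46273 - 144 = 46129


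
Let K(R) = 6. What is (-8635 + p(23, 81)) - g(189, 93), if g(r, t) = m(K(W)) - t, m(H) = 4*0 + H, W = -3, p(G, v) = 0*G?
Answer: -8548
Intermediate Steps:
p(G, v) = 0
m(H) = H (m(H) = 0 + H = H)
g(r, t) = 6 - t
(-8635 + p(23, 81)) - g(189, 93) = (-8635 + 0) - (6 - 1*93) = -8635 - (6 - 93) = -8635 - 1*(-87) = -8635 + 87 = -8548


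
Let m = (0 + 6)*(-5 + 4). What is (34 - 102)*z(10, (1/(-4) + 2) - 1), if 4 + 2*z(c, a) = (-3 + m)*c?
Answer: 3196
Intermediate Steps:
m = -6 (m = 6*(-1) = -6)
z(c, a) = -2 - 9*c/2 (z(c, a) = -2 + ((-3 - 6)*c)/2 = -2 + (-9*c)/2 = -2 - 9*c/2)
(34 - 102)*z(10, (1/(-4) + 2) - 1) = (34 - 102)*(-2 - 9/2*10) = -68*(-2 - 45) = -68*(-47) = 3196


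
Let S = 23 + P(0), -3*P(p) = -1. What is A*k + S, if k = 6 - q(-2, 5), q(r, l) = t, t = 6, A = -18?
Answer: 70/3 ≈ 23.333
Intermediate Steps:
P(p) = ⅓ (P(p) = -⅓*(-1) = ⅓)
q(r, l) = 6
k = 0 (k = 6 - 1*6 = 6 - 6 = 0)
S = 70/3 (S = 23 + ⅓ = 70/3 ≈ 23.333)
A*k + S = -18*0 + 70/3 = 0 + 70/3 = 70/3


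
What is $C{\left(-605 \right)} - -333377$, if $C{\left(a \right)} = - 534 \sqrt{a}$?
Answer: $333377 - 5874 i \sqrt{5} \approx 3.3338 \cdot 10^{5} - 13135.0 i$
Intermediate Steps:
$C{\left(-605 \right)} - -333377 = - 534 \sqrt{-605} - -333377 = - 534 \cdot 11 i \sqrt{5} + 333377 = - 5874 i \sqrt{5} + 333377 = 333377 - 5874 i \sqrt{5}$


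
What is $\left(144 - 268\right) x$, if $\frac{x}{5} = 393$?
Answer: $-243660$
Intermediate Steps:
$x = 1965$ ($x = 5 \cdot 393 = 1965$)
$\left(144 - 268\right) x = \left(144 - 268\right) 1965 = \left(-124\right) 1965 = -243660$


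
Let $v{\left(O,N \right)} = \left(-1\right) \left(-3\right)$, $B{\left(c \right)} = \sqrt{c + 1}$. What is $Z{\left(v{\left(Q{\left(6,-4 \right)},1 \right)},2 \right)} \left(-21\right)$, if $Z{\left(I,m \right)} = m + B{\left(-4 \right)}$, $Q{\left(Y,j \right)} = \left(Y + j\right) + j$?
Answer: $-42 - 21 i \sqrt{3} \approx -42.0 - 36.373 i$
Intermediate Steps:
$B{\left(c \right)} = \sqrt{1 + c}$
$Q{\left(Y,j \right)} = Y + 2 j$
$v{\left(O,N \right)} = 3$
$Z{\left(I,m \right)} = m + i \sqrt{3}$ ($Z{\left(I,m \right)} = m + \sqrt{1 - 4} = m + \sqrt{-3} = m + i \sqrt{3}$)
$Z{\left(v{\left(Q{\left(6,-4 \right)},1 \right)},2 \right)} \left(-21\right) = \left(2 + i \sqrt{3}\right) \left(-21\right) = -42 - 21 i \sqrt{3}$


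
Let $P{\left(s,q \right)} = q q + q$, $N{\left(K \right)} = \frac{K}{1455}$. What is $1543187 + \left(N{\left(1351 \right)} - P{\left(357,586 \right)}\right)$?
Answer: $\frac{1744844626}{1455} \approx 1.1992 \cdot 10^{6}$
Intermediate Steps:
$N{\left(K \right)} = \frac{K}{1455}$ ($N{\left(K \right)} = K \frac{1}{1455} = \frac{K}{1455}$)
$P{\left(s,q \right)} = q + q^{2}$ ($P{\left(s,q \right)} = q^{2} + q = q + q^{2}$)
$1543187 + \left(N{\left(1351 \right)} - P{\left(357,586 \right)}\right) = 1543187 + \left(\frac{1}{1455} \cdot 1351 - 586 \left(1 + 586\right)\right) = 1543187 + \left(\frac{1351}{1455} - 586 \cdot 587\right) = 1543187 + \left(\frac{1351}{1455} - 343982\right) = 1543187 - \frac{500492459}{1455} = \frac{1744844626}{1455}$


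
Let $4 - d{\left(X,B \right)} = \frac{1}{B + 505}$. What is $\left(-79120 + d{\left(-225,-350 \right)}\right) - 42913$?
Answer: $- \frac{18914496}{155} \approx -1.2203 \cdot 10^{5}$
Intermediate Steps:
$d{\left(X,B \right)} = 4 - \frac{1}{505 + B}$ ($d{\left(X,B \right)} = 4 - \frac{1}{B + 505} = 4 - \frac{1}{505 + B}$)
$\left(-79120 + d{\left(-225,-350 \right)}\right) - 42913 = \left(-79120 + \frac{2019 + 4 \left(-350\right)}{505 - 350}\right) - 42913 = \left(-79120 + \frac{2019 - 1400}{155}\right) - 42913 = \left(-79120 + \frac{1}{155} \cdot 619\right) - 42913 = \left(-79120 + \frac{619}{155}\right) - 42913 = - \frac{12262981}{155} - 42913 = - \frac{18914496}{155}$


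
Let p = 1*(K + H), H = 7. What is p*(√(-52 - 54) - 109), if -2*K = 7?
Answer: -763/2 + 7*I*√106/2 ≈ -381.5 + 36.035*I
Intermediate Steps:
K = -7/2 (K = -½*7 = -7/2 ≈ -3.5000)
p = 7/2 (p = 1*(-7/2 + 7) = 1*(7/2) = 7/2 ≈ 3.5000)
p*(√(-52 - 54) - 109) = 7*(√(-52 - 54) - 109)/2 = 7*(√(-106) - 109)/2 = 7*(I*√106 - 109)/2 = 7*(-109 + I*√106)/2 = -763/2 + 7*I*√106/2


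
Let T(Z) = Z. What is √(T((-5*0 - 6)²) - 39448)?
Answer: 2*I*√9853 ≈ 198.52*I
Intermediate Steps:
√(T((-5*0 - 6)²) - 39448) = √((-5*0 - 6)² - 39448) = √((0 - 6)² - 39448) = √((-6)² - 39448) = √(36 - 39448) = √(-39412) = 2*I*√9853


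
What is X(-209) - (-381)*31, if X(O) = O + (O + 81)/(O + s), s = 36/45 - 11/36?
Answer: 435457702/37531 ≈ 11603.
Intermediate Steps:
s = 89/180 (s = 36*(1/45) - 11*1/36 = ⅘ - 11/36 = 89/180 ≈ 0.49444)
X(O) = O + (81 + O)/(89/180 + O) (X(O) = O + (O + 81)/(O + 89/180) = O + (81 + O)/(89/180 + O))
X(-209) - (-381)*31 = (14580 + 180*(-209)² + 269*(-209))/(89 + 180*(-209)) - (-381)*31 = (14580 + 180*43681 - 56221)/(89 - 37620) - 1*(-11811) = (14580 + 7862580 - 56221)/(-37531) + 11811 = -1/37531*7820939 + 11811 = -7820939/37531 + 11811 = 435457702/37531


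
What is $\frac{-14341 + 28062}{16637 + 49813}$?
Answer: $\frac{13721}{66450} \approx 0.20649$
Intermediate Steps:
$\frac{-14341 + 28062}{16637 + 49813} = \frac{13721}{66450}$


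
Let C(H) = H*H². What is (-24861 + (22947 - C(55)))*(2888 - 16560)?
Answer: 2300847208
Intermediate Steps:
C(H) = H³
(-24861 + (22947 - C(55)))*(2888 - 16560) = (-24861 + (22947 - 1*55³))*(2888 - 16560) = (-24861 + (22947 - 1*166375))*(-13672) = (-24861 + (22947 - 166375))*(-13672) = (-24861 - 143428)*(-13672) = -168289*(-13672) = 2300847208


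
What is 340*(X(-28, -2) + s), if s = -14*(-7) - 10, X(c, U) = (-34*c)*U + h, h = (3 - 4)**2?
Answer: -617100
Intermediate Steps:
h = 1 (h = (-1)**2 = 1)
X(c, U) = 1 - 34*U*c (X(c, U) = (-34*c)*U + 1 = -34*U*c + 1 = 1 - 34*U*c)
s = 88 (s = 98 - 10 = 88)
340*(X(-28, -2) + s) = 340*((1 - 34*(-2)*(-28)) + 88) = 340*((1 - 1904) + 88) = 340*(-1903 + 88) = 340*(-1815) = -617100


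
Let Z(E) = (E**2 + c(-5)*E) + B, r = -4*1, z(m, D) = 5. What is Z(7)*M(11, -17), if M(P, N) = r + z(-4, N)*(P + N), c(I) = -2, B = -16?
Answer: -646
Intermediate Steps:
r = -4
M(P, N) = -4 + 5*N + 5*P (M(P, N) = -4 + 5*(P + N) = -4 + 5*(N + P) = -4 + (5*N + 5*P) = -4 + 5*N + 5*P)
Z(E) = -16 + E**2 - 2*E (Z(E) = (E**2 - 2*E) - 16 = -16 + E**2 - 2*E)
Z(7)*M(11, -17) = (-16 + 7**2 - 2*7)*(-4 + 5*(-17) + 5*11) = (-16 + 49 - 14)*(-4 - 85 + 55) = 19*(-34) = -646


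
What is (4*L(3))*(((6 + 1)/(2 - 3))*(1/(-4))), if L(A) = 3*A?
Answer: 63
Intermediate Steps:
(4*L(3))*(((6 + 1)/(2 - 3))*(1/(-4))) = (4*(3*3))*(((6 + 1)/(2 - 3))*(1/(-4))) = (4*9)*((7/(-1))*(1*(-¼))) = 36*((7*(-1))*(-¼)) = 36*(-7*(-¼)) = 36*(7/4) = 63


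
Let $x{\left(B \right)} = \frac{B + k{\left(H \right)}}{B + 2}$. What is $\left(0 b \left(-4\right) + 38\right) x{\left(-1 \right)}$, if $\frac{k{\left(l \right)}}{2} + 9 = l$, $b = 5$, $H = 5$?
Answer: $-342$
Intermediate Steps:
$k{\left(l \right)} = -18 + 2 l$
$x{\left(B \right)} = \frac{-8 + B}{2 + B}$ ($x{\left(B \right)} = \frac{B + \left(-18 + 2 \cdot 5\right)}{B + 2} = \frac{B + \left(-18 + 10\right)}{2 + B} = \frac{B - 8}{2 + B} = \frac{-8 + B}{2 + B}$)
$\left(0 b \left(-4\right) + 38\right) x{\left(-1 \right)} = \left(0 \cdot 5 \left(-4\right) + 38\right) \frac{-8 - 1}{2 - 1} = \left(0 \left(-4\right) + 38\right) 1^{-1} \left(-9\right) = \left(0 + 38\right) 1 \left(-9\right) = 38 \left(-9\right) = -342$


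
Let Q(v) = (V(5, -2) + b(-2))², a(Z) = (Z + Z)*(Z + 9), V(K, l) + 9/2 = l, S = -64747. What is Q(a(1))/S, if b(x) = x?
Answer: -289/258988 ≈ -0.0011159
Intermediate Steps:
V(K, l) = -9/2 + l
a(Z) = 2*Z*(9 + Z) (a(Z) = (2*Z)*(9 + Z) = 2*Z*(9 + Z))
Q(v) = 289/4 (Q(v) = ((-9/2 - 2) - 2)² = (-13/2 - 2)² = (-17/2)² = 289/4)
Q(a(1))/S = (289/4)/(-64747) = (289/4)*(-1/64747) = -289/258988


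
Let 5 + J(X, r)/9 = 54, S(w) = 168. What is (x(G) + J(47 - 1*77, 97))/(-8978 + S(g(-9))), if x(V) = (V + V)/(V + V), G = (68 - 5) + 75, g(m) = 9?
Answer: -221/4405 ≈ -0.050170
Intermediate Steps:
G = 138 (G = 63 + 75 = 138)
J(X, r) = 441 (J(X, r) = -45 + 9*54 = -45 + 486 = 441)
x(V) = 1 (x(V) = (2*V)/((2*V)) = (2*V)*(1/(2*V)) = 1)
(x(G) + J(47 - 1*77, 97))/(-8978 + S(g(-9))) = (1 + 441)/(-8978 + 168) = 442/(-8810) = 442*(-1/8810) = -221/4405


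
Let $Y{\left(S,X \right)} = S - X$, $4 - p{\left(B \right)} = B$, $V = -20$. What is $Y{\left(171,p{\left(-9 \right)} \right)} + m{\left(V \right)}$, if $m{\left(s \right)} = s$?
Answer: $138$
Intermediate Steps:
$p{\left(B \right)} = 4 - B$
$Y{\left(171,p{\left(-9 \right)} \right)} + m{\left(V \right)} = \left(171 - \left(4 - -9\right)\right) - 20 = \left(171 - \left(4 + 9\right)\right) - 20 = \left(171 - 13\right) - 20 = 158 - 20 = 138$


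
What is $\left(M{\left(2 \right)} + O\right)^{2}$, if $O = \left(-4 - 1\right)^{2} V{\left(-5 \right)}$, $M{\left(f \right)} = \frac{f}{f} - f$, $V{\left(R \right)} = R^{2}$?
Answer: $389376$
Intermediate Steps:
$M{\left(f \right)} = 1 - f$
$O = 625$ ($O = \left(-4 - 1\right)^{2} \left(-5\right)^{2} = \left(-5\right)^{2} \cdot 25 = 25 \cdot 25 = 625$)
$\left(M{\left(2 \right)} + O\right)^{2} = \left(\left(1 - 2\right) + 625\right)^{2} = \left(-1 + 625\right)^{2} = 624^{2} = 389376$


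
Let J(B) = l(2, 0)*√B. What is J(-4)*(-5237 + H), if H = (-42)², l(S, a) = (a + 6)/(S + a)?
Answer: -20838*I ≈ -20838.0*I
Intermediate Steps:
l(S, a) = (6 + a)/(S + a)
H = 1764
J(B) = 3*√B (J(B) = ((6 + 0)/(2 + 0))*√B = (6/2)*√B = ((½)*6)*√B = 3*√B)
J(-4)*(-5237 + H) = (3*√(-4))*(-5237 + 1764) = (3*(2*I))*(-3473) = (6*I)*(-3473) = -20838*I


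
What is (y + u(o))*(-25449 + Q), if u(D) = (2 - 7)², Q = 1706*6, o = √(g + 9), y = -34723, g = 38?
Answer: 527860674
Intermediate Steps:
o = √47 (o = √(38 + 9) = √47 ≈ 6.8557)
Q = 10236
u(D) = 25 (u(D) = (-5)² = 25)
(y + u(o))*(-25449 + Q) = (-34723 + 25)*(-25449 + 10236) = -34698*(-15213) = 527860674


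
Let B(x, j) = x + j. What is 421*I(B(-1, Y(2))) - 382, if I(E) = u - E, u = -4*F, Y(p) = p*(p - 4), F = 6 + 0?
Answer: -8381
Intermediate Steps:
F = 6
Y(p) = p*(-4 + p)
u = -24 (u = -4*6 = -24)
B(x, j) = j + x
I(E) = -24 - E
421*I(B(-1, Y(2))) - 382 = 421*(-24 - (2*(-4 + 2) - 1)) - 382 = 421*(-24 - (2*(-2) - 1)) - 382 = 421*(-24 - (-4 - 1)) - 382 = 421*(-24 - 1*(-5)) - 382 = 421*(-24 + 5) - 382 = 421*(-19) - 382 = -7999 - 382 = -8381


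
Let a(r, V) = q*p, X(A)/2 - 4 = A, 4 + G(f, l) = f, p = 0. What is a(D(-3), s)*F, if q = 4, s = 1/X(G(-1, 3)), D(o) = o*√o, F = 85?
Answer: 0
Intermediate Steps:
G(f, l) = -4 + f
X(A) = 8 + 2*A
D(o) = o^(3/2)
s = -½ (s = 1/(8 + 2*(-4 - 1)) = 1/(8 + 2*(-5)) = 1/(8 - 10) = 1/(-2) = -½ ≈ -0.50000)
a(r, V) = 0 (a(r, V) = 4*0 = 0)
a(D(-3), s)*F = 0*85 = 0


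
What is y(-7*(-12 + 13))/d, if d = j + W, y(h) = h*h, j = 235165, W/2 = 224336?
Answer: 7/97691 ≈ 7.1654e-5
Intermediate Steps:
W = 448672 (W = 2*224336 = 448672)
y(h) = h**2
d = 683837 (d = 235165 + 448672 = 683837)
y(-7*(-12 + 13))/d = (-7*(-12 + 13))**2/683837 = (-7*1)**2*(1/683837) = (-7)**2*(1/683837) = 49*(1/683837) = 7/97691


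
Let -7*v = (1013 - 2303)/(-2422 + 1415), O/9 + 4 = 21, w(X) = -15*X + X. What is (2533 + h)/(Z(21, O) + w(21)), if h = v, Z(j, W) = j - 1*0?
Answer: -17853827/1924377 ≈ -9.2777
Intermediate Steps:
w(X) = -14*X
O = 153 (O = -36 + 9*21 = -36 + 189 = 153)
Z(j, W) = j (Z(j, W) = j + 0 = j)
v = -1290/7049 (v = -(1013 - 2303)/(7*(-2422 + 1415)) = -(-1290)/(7*(-1007)) = -(-1290)*(-1)/(7*1007) = -1/7*1290/1007 = -1290/7049 ≈ -0.18300)
h = -1290/7049 ≈ -0.18300
(2533 + h)/(Z(21, O) + w(21)) = (2533 - 1290/7049)/(21 - 14*21) = 17853827/(7049*(21 - 294)) = (17853827/7049)/(-273) = (17853827/7049)*(-1/273) = -17853827/1924377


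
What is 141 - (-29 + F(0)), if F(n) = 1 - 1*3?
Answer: 172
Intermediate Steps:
F(n) = -2 (F(n) = 1 - 3 = -2)
141 - (-29 + F(0)) = 141 - (-29 - 2) = 141 - 1*(-31) = 141 + 31 = 172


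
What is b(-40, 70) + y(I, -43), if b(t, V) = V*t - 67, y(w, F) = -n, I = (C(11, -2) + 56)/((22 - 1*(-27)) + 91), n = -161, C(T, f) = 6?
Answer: -2706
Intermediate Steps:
I = 31/70 (I = (6 + 56)/((22 - 1*(-27)) + 91) = 62/((22 + 27) + 91) = 62/(49 + 91) = 62/140 = 62*(1/140) = 31/70 ≈ 0.44286)
y(w, F) = 161 (y(w, F) = -1*(-161) = 161)
b(t, V) = -67 + V*t
b(-40, 70) + y(I, -43) = (-67 + 70*(-40)) + 161 = (-67 - 2800) + 161 = -2867 + 161 = -2706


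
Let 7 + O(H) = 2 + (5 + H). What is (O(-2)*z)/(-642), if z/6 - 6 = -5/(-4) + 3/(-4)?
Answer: 13/107 ≈ 0.12150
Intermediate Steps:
z = 39 (z = 36 + 6*(-5/(-4) + 3/(-4)) = 36 + 6*(-5*(-¼) + 3*(-¼)) = 36 + 6*(5/4 - ¾) = 36 + 6*(½) = 36 + 3 = 39)
O(H) = H (O(H) = -7 + (2 + (5 + H)) = -7 + (7 + H) = H)
(O(-2)*z)/(-642) = -2*39/(-642) = -78*(-1/642) = 13/107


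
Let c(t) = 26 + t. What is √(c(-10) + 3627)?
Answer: √3643 ≈ 60.357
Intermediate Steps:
√(c(-10) + 3627) = √((26 - 10) + 3627) = √(16 + 3627) = √3643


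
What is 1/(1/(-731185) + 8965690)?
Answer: 731185/6555578042649 ≈ 1.1154e-7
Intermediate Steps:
1/(1/(-731185) + 8965690) = 1/(-1/731185 + 8965690) = 1/(6555578042649/731185) = 731185/6555578042649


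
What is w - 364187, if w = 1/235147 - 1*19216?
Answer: -90156065240/235147 ≈ -3.8340e+5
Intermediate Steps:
w = -4518584751/235147 (w = 1/235147 - 19216 = -4518584751/235147 ≈ -19216.)
w - 364187 = -4518584751/235147 - 364187 = -90156065240/235147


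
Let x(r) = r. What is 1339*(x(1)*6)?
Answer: 8034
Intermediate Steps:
1339*(x(1)*6) = 1339*(1*6) = 1339*6 = 8034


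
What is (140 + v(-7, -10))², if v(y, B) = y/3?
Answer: 170569/9 ≈ 18952.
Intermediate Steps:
v(y, B) = y/3 (v(y, B) = y*(⅓) = y/3)
(140 + v(-7, -10))² = (140 + (⅓)*(-7))² = (140 - 7/3)² = (413/3)² = 170569/9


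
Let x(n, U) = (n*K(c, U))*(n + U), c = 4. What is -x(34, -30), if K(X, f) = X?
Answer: -544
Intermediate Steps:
x(n, U) = 4*n*(U + n) (x(n, U) = (n*4)*(n + U) = (4*n)*(U + n) = 4*n*(U + n))
-x(34, -30) = -4*34*(-30 + 34) = -4*34*4 = -1*544 = -544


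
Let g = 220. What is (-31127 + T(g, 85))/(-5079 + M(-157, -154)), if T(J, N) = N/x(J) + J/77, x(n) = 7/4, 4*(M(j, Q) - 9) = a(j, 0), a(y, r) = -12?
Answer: 217529/35511 ≈ 6.1257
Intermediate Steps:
M(j, Q) = 6 (M(j, Q) = 9 + (¼)*(-12) = 9 - 3 = 6)
x(n) = 7/4 (x(n) = 7*(¼) = 7/4)
T(J, N) = J/77 + 4*N/7 (T(J, N) = N/(7/4) + J/77 = N*(4/7) + J*(1/77) = 4*N/7 + J/77 = J/77 + 4*N/7)
(-31127 + T(g, 85))/(-5079 + M(-157, -154)) = (-31127 + ((1/77)*220 + (4/7)*85))/(-5079 + 6) = (-31127 + (20/7 + 340/7))/(-5073) = (-31127 + 360/7)*(-1/5073) = -217529/7*(-1/5073) = 217529/35511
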